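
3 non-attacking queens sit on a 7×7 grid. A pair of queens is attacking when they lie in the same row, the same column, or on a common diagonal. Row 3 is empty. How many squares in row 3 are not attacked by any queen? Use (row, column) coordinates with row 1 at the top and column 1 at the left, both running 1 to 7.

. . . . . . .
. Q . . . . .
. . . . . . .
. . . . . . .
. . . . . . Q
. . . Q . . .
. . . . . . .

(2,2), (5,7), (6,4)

1

(2,2) attacks row 3 at column 2 and diagonals 1, 3.
(5,7) attacks row 3 at column 7 and diagonals 5.
(6,4) attacks row 3 at column 4 and diagonals 1, 7.
Attacked columns: {1, 2, 3, 4, 5, 7}. Safe: {6}.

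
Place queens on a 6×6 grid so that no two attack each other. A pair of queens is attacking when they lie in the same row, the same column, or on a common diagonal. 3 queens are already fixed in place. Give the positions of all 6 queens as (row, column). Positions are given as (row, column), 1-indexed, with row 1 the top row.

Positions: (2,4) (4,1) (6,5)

Row 1: attacked by (2,4)→{3,4,5}; (4,1)→{1,4}; (6,5)→{5}. Safe: 2, 6. Place at column 2.
Row 3: attacked by (1,2)→{2,4}; (2,4)→{3,4,5}; (4,1)→{1,2}; (6,5)→{2,5}. Safe: 6. Place at column 6.
Row 5: attacked by (1,2)→{2,6}; (2,4)→{1,4}; (3,6)→{4,6}; (4,1)→{1,2}; (6,5)→{4,5,6}. Safe: 3. Place at column 3.
Columns [2, 4, 6, 1, 3, 5], r−c [-1, -2, -3, 3, 2, 1], r+c [3, 6, 9, 5, 8, 11] are all distinct, so no two queens attack.

(1,2) (2,4) (3,6) (4,1) (5,3) (6,5)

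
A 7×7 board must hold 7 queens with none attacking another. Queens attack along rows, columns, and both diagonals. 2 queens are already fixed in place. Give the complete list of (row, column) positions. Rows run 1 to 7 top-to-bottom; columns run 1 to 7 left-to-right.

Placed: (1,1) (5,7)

Row 2: attacked by (1,1)→{1,2}; (5,7)→{4,7}. Safe: 3, 5, 6. Place at column 6.
Row 3: attacked by (1,1)→{1,3}; (2,6)→{5,6,7}; (5,7)→{5,7}. Safe: 2, 4. Place at column 4.
Row 4: attacked by (1,1)→{1,4}; (2,6)→{4,6}; (3,4)→{3,4,5}; (5,7)→{6,7}. Safe: 2. Place at column 2.
Row 6: attacked by (1,1)→{1,6}; (2,6)→{2,6}; (3,4)→{1,4,7}; (4,2)→{2,4}; (5,7)→{6,7}. Safe: 3, 5. Place at column 5.
Row 7: attacked by (1,1)→{1,7}; (2,6)→{1,6}; (3,4)→{4}; (4,2)→{2,5}; (5,7)→{5,7}; (6,5)→{4,5,6}. Safe: 3. Place at column 3.
Columns [1, 6, 4, 2, 7, 5, 3], r−c [0, -4, -1, 2, -2, 1, 4], r+c [2, 8, 7, 6, 12, 11, 10] are all distinct, so no two queens attack.

(1,1) (2,6) (3,4) (4,2) (5,7) (6,5) (7,3)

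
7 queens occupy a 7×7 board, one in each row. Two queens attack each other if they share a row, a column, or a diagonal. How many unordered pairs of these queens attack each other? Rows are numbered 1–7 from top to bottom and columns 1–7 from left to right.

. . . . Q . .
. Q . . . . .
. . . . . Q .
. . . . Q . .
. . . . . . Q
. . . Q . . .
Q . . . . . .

2

Same column: (1,5)–(4,5) (column 5).
Same diagonal: (3,6)–(4,5) (|3−4| = |6−5| = 1).
Total attacking pairs: 2.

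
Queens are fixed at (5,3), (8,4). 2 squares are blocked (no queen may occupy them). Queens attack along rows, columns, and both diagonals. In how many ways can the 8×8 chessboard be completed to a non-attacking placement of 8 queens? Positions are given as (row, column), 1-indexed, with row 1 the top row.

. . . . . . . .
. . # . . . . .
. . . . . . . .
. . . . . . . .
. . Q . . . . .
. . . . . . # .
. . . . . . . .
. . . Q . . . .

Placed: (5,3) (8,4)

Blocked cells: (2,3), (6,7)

4

Branch on row 1: col 1 → 0; col 2 → 2; col 5 → 1; col 6 → 1; col 8 → 0.
Sum: 0 + 2 + 1 + 1 + 0 = 4.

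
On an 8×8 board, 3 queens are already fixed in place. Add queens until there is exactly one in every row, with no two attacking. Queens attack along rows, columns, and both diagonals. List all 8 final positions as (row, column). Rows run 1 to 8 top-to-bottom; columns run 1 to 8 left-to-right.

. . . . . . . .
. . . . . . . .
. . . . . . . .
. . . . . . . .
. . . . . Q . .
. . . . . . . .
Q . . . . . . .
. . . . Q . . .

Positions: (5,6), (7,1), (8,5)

Row 1: attacked by (5,6)→{2,6}; (7,1)→{1,7}; (8,5)→{5}. Safe: 3, 4, 8. Place at column 3.
Row 2: attacked by (1,3)→{2,3,4}; (5,6)→{3,6}; (7,1)→{1,6}; (8,5)→{5}. Safe: 7, 8. Place at column 7.
Row 3: attacked by (1,3)→{1,3,5}; (2,7)→{6,7,8}; (5,6)→{4,6,8}; (7,1)→{1,5}; (8,5)→{5}. Safe: 2. Place at column 2.
Row 4: attacked by (1,3)→{3,6}; (2,7)→{5,7}; (3,2)→{1,2,3}; (5,6)→{5,6,7}; (7,1)→{1,4}; (8,5)→{1,5}. Safe: 8. Place at column 8.
Row 6: attacked by (1,3)→{3,8}; (2,7)→{3,7}; (3,2)→{2,5}; (4,8)→{6,8}; (5,6)→{5,6,7}; (7,1)→{1,2}; (8,5)→{3,5,7}. Safe: 4. Place at column 4.
Columns [3, 7, 2, 8, 6, 4, 1, 5], r−c [-2, -5, 1, -4, -1, 2, 6, 3], r+c [4, 9, 5, 12, 11, 10, 8, 13] are all distinct, so no two queens attack.

(1,3) (2,7) (3,2) (4,8) (5,6) (6,4) (7,1) (8,5)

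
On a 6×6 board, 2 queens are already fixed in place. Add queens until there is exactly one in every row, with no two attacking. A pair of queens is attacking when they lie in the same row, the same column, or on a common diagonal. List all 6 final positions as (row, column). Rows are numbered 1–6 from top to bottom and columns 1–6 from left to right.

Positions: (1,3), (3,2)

(1,3) (2,6) (3,2) (4,5) (5,1) (6,4)

Row 2: attacked by (1,3)→{2,3,4}; (3,2)→{1,2,3}. Safe: 5, 6. Place at column 6.
Row 4: attacked by (1,3)→{3,6}; (2,6)→{4,6}; (3,2)→{1,2,3}. Safe: 5. Place at column 5.
Row 5: attacked by (1,3)→{3}; (2,6)→{3,6}; (3,2)→{2,4}; (4,5)→{4,5,6}. Safe: 1. Place at column 1.
Row 6: attacked by (1,3)→{3}; (2,6)→{2,6}; (3,2)→{2,5}; (4,5)→{3,5}; (5,1)→{1,2}. Safe: 4. Place at column 4.
Columns [3, 6, 2, 5, 1, 4], r−c [-2, -4, 1, -1, 4, 2], r+c [4, 8, 5, 9, 6, 10] are all distinct, so no two queens attack.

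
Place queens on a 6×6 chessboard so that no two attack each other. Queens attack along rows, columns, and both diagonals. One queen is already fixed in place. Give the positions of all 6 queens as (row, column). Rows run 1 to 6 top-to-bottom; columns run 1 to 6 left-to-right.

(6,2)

(1,5) (2,3) (3,1) (4,6) (5,4) (6,2)

Row 1: attacked by (6,2)→{2}. Safe: 1, 3, 4, 5, 6. Place at column 5.
Row 2: attacked by (1,5)→{4,5,6}; (6,2)→{2,6}. Safe: 1, 3. Place at column 3.
Row 3: attacked by (1,5)→{3,5}; (2,3)→{2,3,4}; (6,2)→{2,5}. Safe: 1, 6. Place at column 1.
Row 4: attacked by (1,5)→{2,5}; (2,3)→{1,3,5}; (3,1)→{1,2}; (6,2)→{2,4}. Safe: 6. Place at column 6.
Row 5: attacked by (1,5)→{1,5}; (2,3)→{3,6}; (3,1)→{1,3}; (4,6)→{5,6}; (6,2)→{1,2,3}. Safe: 4. Place at column 4.
Columns [5, 3, 1, 6, 4, 2], r−c [-4, -1, 2, -2, 1, 4], r+c [6, 5, 4, 10, 9, 8] are all distinct, so no two queens attack.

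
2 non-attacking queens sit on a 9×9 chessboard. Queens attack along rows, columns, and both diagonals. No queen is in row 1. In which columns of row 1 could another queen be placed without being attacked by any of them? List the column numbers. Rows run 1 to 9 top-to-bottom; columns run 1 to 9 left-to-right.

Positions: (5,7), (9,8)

columns 1, 2, 4, 5, 6, 9

(5,7) attacks row 1 at column 7 and diagonals 3.
(9,8) attacks row 1 at column 8.
Attacked columns: {3, 7, 8}. Safe: {1, 2, 4, 5, 6, 9}.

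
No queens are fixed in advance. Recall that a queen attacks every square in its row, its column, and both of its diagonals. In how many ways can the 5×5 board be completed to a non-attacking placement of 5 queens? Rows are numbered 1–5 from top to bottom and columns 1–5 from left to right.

10

Branch on row 1: col 1 → 2; col 2 → 2; col 3 → 2; col 4 → 2; col 5 → 2.
Sum: 2 + 2 + 2 + 2 + 2 = 10.
(This is the classic 5-queens count.)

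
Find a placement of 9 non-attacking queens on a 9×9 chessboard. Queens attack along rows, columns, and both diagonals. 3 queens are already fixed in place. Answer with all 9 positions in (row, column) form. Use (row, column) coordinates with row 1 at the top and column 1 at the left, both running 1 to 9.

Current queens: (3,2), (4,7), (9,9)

(1,3) (2,6) (3,2) (4,7) (5,1) (6,4) (7,8) (8,5) (9,9)

Row 1: attacked by (3,2)→{2,4}; (4,7)→{4,7}; (9,9)→{1,9}. Safe: 3, 5, 6, 8. Place at column 3.
Row 2: attacked by (1,3)→{2,3,4}; (3,2)→{1,2,3}; (4,7)→{5,7,9}; (9,9)→{2,9}. Safe: 6, 8. Place at column 6.
Row 5: attacked by (1,3)→{3,7}; (2,6)→{3,6,9}; (3,2)→{2,4}; (4,7)→{6,7,8}; (9,9)→{5,9}. Safe: 1. Place at column 1.
Row 6: attacked by (1,3)→{3,8}; (2,6)→{2,6}; (3,2)→{2,5}; (4,7)→{5,7,9}; (5,1)→{1,2}; (9,9)→{6,9}. Safe: 4. Place at column 4.
Row 7: attacked by (1,3)→{3,9}; (2,6)→{1,6}; (3,2)→{2,6}; (4,7)→{4,7}; (5,1)→{1,3}; (6,4)→{3,4,5}; (9,9)→{7,9}. Safe: 8. Place at column 8.
Row 8: attacked by (1,3)→{3}; (2,6)→{6}; (3,2)→{2,7}; (4,7)→{3,7}; (5,1)→{1,4}; (6,4)→{2,4,6}; (7,8)→{7,8,9}; (9,9)→{8,9}. Safe: 5. Place at column 5.
Columns [3, 6, 2, 7, 1, 4, 8, 5, 9], r−c [-2, -4, 1, -3, 4, 2, -1, 3, 0], r+c [4, 8, 5, 11, 6, 10, 15, 13, 18] are all distinct, so no two queens attack.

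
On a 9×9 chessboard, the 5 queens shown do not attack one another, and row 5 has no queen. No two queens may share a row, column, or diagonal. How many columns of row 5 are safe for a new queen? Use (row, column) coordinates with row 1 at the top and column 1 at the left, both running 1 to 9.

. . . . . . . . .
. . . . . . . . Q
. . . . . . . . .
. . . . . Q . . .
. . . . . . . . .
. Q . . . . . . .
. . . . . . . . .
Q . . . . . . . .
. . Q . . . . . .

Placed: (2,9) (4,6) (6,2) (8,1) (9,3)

1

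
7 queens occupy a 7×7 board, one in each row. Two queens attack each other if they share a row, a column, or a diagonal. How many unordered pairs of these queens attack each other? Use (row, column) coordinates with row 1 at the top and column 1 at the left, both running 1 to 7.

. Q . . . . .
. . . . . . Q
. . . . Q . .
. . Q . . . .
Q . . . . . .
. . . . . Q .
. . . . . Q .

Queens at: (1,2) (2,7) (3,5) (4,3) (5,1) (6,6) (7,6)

Same column: (6,6)–(7,6) (column 6).
Same diagonal: (4,3)–(7,6) (|4−7| = |3−6| = 3).
Total attacking pairs: 2.

2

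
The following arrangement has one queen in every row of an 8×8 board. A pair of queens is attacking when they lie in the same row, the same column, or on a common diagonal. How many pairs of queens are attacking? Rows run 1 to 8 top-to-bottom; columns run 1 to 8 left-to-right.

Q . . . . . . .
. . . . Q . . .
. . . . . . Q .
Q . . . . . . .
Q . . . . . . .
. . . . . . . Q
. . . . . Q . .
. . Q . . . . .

3

Same column: (1,1)–(4,1) (column 1); (1,1)–(5,1) (column 1); (4,1)–(5,1) (column 1).
Total attacking pairs: 3.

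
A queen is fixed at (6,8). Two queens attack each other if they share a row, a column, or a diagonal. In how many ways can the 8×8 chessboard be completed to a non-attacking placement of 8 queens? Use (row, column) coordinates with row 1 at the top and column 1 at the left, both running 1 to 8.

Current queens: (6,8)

16

Branch on row 1: col 1 → 0; col 2 → 3; col 4 → 4; col 5 → 4; col 6 → 4; col 7 → 1.
Sum: 0 + 3 + 4 + 4 + 4 + 1 = 16.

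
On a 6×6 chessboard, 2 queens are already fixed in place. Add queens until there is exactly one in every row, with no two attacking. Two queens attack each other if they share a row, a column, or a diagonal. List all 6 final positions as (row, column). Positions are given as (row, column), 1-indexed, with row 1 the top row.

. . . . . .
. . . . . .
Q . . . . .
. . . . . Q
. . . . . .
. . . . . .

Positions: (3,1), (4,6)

(1,5) (2,3) (3,1) (4,6) (5,4) (6,2)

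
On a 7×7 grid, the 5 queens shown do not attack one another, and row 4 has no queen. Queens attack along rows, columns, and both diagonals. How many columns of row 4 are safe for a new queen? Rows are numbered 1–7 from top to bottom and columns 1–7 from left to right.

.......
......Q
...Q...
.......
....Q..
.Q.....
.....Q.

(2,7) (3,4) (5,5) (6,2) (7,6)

(2,7) attacks row 4 at column 7 and diagonals 5.
(3,4) attacks row 4 at column 4 and diagonals 3, 5.
(5,5) attacks row 4 at column 5 and diagonals 4, 6.
(6,2) attacks row 4 at column 2 and diagonals 4.
(7,6) attacks row 4 at column 6 and diagonals 3.
Attacked columns: {2, 3, 4, 5, 6, 7}. Safe: {1}.

1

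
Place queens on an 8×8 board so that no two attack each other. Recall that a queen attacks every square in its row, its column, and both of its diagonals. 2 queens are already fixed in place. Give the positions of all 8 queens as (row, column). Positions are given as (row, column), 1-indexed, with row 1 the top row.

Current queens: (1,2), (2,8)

Row 3: attacked by (1,2)→{2,4}; (2,8)→{7,8}. Safe: 1, 3, 5, 6. Place at column 6.
Row 4: attacked by (1,2)→{2,5}; (2,8)→{6,8}; (3,6)→{5,6,7}. Safe: 1, 3, 4. Place at column 1.
Row 5: attacked by (1,2)→{2,6}; (2,8)→{5,8}; (3,6)→{4,6,8}; (4,1)→{1,2}. Safe: 3, 7. Place at column 3.
Row 6: attacked by (1,2)→{2,7}; (2,8)→{4,8}; (3,6)→{3,6}; (4,1)→{1,3}; (5,3)→{2,3,4}. Safe: 5. Place at column 5.
Row 7: attacked by (1,2)→{2,8}; (2,8)→{3,8}; (3,6)→{2,6}; (4,1)→{1,4}; (5,3)→{1,3,5}; (6,5)→{4,5,6}. Safe: 7. Place at column 7.
Row 8: attacked by (1,2)→{2}; (2,8)→{2,8}; (3,6)→{1,6}; (4,1)→{1,5}; (5,3)→{3,6}; (6,5)→{3,5,7}; (7,7)→{6,7,8}. Safe: 4. Place at column 4.
Columns [2, 8, 6, 1, 3, 5, 7, 4], r−c [-1, -6, -3, 3, 2, 1, 0, 4], r+c [3, 10, 9, 5, 8, 11, 14, 12] are all distinct, so no two queens attack.

(1,2) (2,8) (3,6) (4,1) (5,3) (6,5) (7,7) (8,4)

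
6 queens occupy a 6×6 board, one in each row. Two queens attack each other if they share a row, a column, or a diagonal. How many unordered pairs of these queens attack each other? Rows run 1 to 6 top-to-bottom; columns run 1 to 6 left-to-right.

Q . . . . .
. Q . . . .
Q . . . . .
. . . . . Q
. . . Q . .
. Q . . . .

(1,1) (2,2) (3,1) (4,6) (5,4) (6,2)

4

Same column: (1,1)–(3,1) (column 1); (2,2)–(6,2) (column 2).
Same diagonal: (1,1)–(2,2) (|1−2| = |1−2| = 1); (2,2)–(3,1) (|2−3| = |2−1| = 1).
Total attacking pairs: 4.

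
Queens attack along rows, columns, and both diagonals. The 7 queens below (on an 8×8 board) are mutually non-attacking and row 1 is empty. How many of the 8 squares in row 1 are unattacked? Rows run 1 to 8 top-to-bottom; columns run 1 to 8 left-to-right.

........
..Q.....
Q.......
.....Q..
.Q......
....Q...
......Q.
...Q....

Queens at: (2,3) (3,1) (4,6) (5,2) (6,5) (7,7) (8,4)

(2,3) attacks row 1 at column 3 and diagonals 2, 4.
(3,1) attacks row 1 at column 1 and diagonals 3.
(4,6) attacks row 1 at column 6 and diagonals 3.
(5,2) attacks row 1 at column 2 and diagonals 6.
(6,5) attacks row 1 at column 5.
(7,7) attacks row 1 at column 7 and diagonals 1.
(8,4) attacks row 1 at column 4.
Attacked columns: {1, 2, 3, 4, 5, 6, 7}. Safe: {8}.

1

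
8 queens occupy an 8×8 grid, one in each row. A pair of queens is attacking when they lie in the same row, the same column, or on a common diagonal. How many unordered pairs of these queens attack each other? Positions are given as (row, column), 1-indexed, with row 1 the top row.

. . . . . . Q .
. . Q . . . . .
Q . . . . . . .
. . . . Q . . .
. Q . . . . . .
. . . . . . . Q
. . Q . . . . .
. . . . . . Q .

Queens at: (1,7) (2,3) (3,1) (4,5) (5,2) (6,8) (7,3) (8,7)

Same column: (1,7)–(8,7) (column 7); (2,3)–(7,3) (column 3).
Same diagonal: (2,3)–(4,5) (|2−4| = |3−5| = 2).
Total attacking pairs: 3.

3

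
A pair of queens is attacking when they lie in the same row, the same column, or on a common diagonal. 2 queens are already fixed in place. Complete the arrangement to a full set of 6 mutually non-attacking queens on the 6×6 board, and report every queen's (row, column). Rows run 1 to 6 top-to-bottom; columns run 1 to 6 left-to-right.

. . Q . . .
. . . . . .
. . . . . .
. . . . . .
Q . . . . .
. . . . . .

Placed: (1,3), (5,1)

Row 2: attacked by (1,3)→{2,3,4}; (5,1)→{1,4}. Safe: 5, 6. Place at column 6.
Row 3: attacked by (1,3)→{1,3,5}; (2,6)→{5,6}; (5,1)→{1,3}. Safe: 2, 4. Place at column 2.
Row 4: attacked by (1,3)→{3,6}; (2,6)→{4,6}; (3,2)→{1,2,3}; (5,1)→{1,2}. Safe: 5. Place at column 5.
Row 6: attacked by (1,3)→{3}; (2,6)→{2,6}; (3,2)→{2,5}; (4,5)→{3,5}; (5,1)→{1,2}. Safe: 4. Place at column 4.
Columns [3, 6, 2, 5, 1, 4], r−c [-2, -4, 1, -1, 4, 2], r+c [4, 8, 5, 9, 6, 10] are all distinct, so no two queens attack.

(1,3) (2,6) (3,2) (4,5) (5,1) (6,4)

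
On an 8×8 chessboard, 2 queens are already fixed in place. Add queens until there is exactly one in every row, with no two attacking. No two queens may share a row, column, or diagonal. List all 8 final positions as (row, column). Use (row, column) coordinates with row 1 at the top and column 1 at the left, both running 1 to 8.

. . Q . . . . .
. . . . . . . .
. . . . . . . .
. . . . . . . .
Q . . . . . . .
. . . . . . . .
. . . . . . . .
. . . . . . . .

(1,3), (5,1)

(1,3) (2,8) (3,4) (4,7) (5,1) (6,6) (7,2) (8,5)

Row 2: attacked by (1,3)→{2,3,4}; (5,1)→{1,4}. Safe: 5, 6, 7, 8. Place at column 8.
Row 3: attacked by (1,3)→{1,3,5}; (2,8)→{7,8}; (5,1)→{1,3}. Safe: 2, 4, 6. Place at column 4.
Row 4: attacked by (1,3)→{3,6}; (2,8)→{6,8}; (3,4)→{3,4,5}; (5,1)→{1,2}. Safe: 7. Place at column 7.
Row 6: attacked by (1,3)→{3,8}; (2,8)→{4,8}; (3,4)→{1,4,7}; (4,7)→{5,7}; (5,1)→{1,2}. Safe: 6. Place at column 6.
Row 7: attacked by (1,3)→{3}; (2,8)→{3,8}; (3,4)→{4,8}; (4,7)→{4,7}; (5,1)→{1,3}; (6,6)→{5,6,7}. Safe: 2. Place at column 2.
Row 8: attacked by (1,3)→{3}; (2,8)→{2,8}; (3,4)→{4}; (4,7)→{3,7}; (5,1)→{1,4}; (6,6)→{4,6,8}; (7,2)→{1,2,3}. Safe: 5. Place at column 5.
Columns [3, 8, 4, 7, 1, 6, 2, 5], r−c [-2, -6, -1, -3, 4, 0, 5, 3], r+c [4, 10, 7, 11, 6, 12, 9, 13] are all distinct, so no two queens attack.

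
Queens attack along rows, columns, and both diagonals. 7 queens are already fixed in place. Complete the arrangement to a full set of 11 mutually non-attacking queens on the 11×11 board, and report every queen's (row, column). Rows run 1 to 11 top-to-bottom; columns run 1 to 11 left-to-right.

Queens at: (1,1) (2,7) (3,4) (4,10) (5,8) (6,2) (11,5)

(1,1) (2,7) (3,4) (4,10) (5,8) (6,2) (7,11) (8,3) (9,6) (10,9) (11,5)

Row 7: attacked by (1,1)→{1,7}; (2,7)→{2,7}; (3,4)→{4,8}; (4,10)→{7,10}; (5,8)→{6,8,10}; (6,2)→{1,2,3}; (11,5)→{1,5,9}. Safe: 11. Place at column 11.
Row 8: attacked by (1,1)→{1,8}; (2,7)→{1,7}; (3,4)→{4,9}; (4,10)→{6,10}; (5,8)→{5,8,11}; (6,2)→{2,4}; (7,11)→{10,11}; (11,5)→{2,5,8}. Safe: 3. Place at column 3.
Row 9: attacked by (1,1)→{1,9}; (2,7)→{7}; (3,4)→{4,10}; (4,10)→{5,10}; (5,8)→{4,8}; (6,2)→{2,5}; (7,11)→{9,11}; (8,3)→{2,3,4}; (11,5)→{3,5,7}. Safe: 6. Place at column 6.
Row 10: attacked by (1,1)→{1,10}; (2,7)→{7}; (3,4)→{4,11}; (4,10)→{4,10}; (5,8)→{3,8}; (6,2)→{2,6}; (7,11)→{8,11}; (8,3)→{1,3,5}; (9,6)→{5,6,7}; (11,5)→{4,5,6}. Safe: 9. Place at column 9.
Columns [1, 7, 4, 10, 8, 2, 11, 3, 6, 9, 5], r−c [0, -5, -1, -6, -3, 4, -4, 5, 3, 1, 6], r+c [2, 9, 7, 14, 13, 8, 18, 11, 15, 19, 16] are all distinct, so no two queens attack.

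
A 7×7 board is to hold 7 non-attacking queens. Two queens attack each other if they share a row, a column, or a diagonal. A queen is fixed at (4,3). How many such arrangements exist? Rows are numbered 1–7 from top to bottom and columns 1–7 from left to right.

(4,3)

4

Branch on row 1: col 1 → 1; col 2 → 1; col 4 → 1; col 5 → 1; col 7 → 0.
Sum: 1 + 1 + 1 + 1 + 0 = 4.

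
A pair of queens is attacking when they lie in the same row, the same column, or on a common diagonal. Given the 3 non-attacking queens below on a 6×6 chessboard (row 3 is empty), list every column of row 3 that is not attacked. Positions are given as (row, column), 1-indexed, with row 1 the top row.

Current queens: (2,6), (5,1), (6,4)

(2,6) attacks row 3 at column 6 and diagonals 5.
(5,1) attacks row 3 at column 1 and diagonals 3.
(6,4) attacks row 3 at column 4 and diagonals 1.
Attacked columns: {1, 3, 4, 5, 6}. Safe: {2}.

columns 2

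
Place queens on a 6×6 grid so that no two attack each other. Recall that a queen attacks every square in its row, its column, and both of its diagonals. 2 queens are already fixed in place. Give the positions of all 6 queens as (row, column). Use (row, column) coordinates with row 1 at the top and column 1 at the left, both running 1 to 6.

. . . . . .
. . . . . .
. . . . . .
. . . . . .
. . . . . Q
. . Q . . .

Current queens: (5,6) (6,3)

Row 1: attacked by (5,6)→{2,6}; (6,3)→{3}. Safe: 1, 4, 5. Place at column 4.
Row 2: attacked by (1,4)→{3,4,5}; (5,6)→{3,6}; (6,3)→{3}. Safe: 1, 2. Place at column 1.
Row 3: attacked by (1,4)→{2,4,6}; (2,1)→{1,2}; (5,6)→{4,6}; (6,3)→{3,6}. Safe: 5. Place at column 5.
Row 4: attacked by (1,4)→{1,4}; (2,1)→{1,3}; (3,5)→{4,5,6}; (5,6)→{5,6}; (6,3)→{1,3,5}. Safe: 2. Place at column 2.
Columns [4, 1, 5, 2, 6, 3], r−c [-3, 1, -2, 2, -1, 3], r+c [5, 3, 8, 6, 11, 9] are all distinct, so no two queens attack.

(1,4) (2,1) (3,5) (4,2) (5,6) (6,3)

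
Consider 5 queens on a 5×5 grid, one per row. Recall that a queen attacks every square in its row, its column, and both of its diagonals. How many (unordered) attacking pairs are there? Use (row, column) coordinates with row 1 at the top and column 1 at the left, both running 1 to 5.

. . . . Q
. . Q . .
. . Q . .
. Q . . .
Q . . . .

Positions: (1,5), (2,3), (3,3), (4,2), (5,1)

7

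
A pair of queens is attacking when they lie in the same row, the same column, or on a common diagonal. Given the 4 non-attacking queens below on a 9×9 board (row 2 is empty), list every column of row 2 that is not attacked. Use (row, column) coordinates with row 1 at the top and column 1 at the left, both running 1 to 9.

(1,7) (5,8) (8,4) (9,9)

(1,7) attacks row 2 at column 7 and diagonals 6, 8.
(5,8) attacks row 2 at column 8 and diagonals 5.
(8,4) attacks row 2 at column 4.
(9,9) attacks row 2 at column 9 and diagonals 2.
Attacked columns: {2, 4, 5, 6, 7, 8, 9}. Safe: {1, 3}.

columns 1, 3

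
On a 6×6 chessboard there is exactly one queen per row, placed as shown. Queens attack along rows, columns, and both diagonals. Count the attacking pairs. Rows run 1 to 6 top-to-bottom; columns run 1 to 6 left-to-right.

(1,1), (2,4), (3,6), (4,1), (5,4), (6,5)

4

Same column: (1,1)–(4,1) (column 1); (2,4)–(5,4) (column 4).
Same diagonal: (3,6)–(5,4) (|3−5| = |6−4| = 2); (5,4)–(6,5) (|5−6| = |4−5| = 1).
Total attacking pairs: 4.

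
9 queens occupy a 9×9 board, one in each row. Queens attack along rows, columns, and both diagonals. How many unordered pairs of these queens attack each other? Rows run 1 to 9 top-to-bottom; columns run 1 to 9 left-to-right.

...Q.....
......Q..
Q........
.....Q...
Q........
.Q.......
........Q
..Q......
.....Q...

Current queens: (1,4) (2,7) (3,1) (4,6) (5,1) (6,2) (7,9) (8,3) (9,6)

Same column: (3,1)–(5,1) (column 1); (4,6)–(9,6) (column 6).
Same diagonal: (4,6)–(7,9) (|4−7| = |6−9| = 3); (5,1)–(6,2) (|5−6| = |1−2| = 1).
Total attacking pairs: 4.

4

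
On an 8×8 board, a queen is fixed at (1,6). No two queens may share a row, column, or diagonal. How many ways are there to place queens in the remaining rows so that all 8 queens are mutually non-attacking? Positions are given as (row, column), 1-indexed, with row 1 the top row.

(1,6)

16

Branch on row 2: col 1 → 1; col 2 → 2; col 3 → 8; col 4 → 4; col 8 → 1.
Sum: 1 + 2 + 8 + 4 + 1 = 16.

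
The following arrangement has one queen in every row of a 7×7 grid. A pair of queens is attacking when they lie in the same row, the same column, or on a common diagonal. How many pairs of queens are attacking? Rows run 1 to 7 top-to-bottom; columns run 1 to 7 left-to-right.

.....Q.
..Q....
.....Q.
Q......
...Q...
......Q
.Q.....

Same column: (1,6)–(3,6) (column 6).
Same diagonal: (2,3)–(4,1) (|2−4| = |3−1| = 2); (2,3)–(6,7) (|2−6| = |3−7| = 4); (3,6)–(5,4) (|3−5| = |6−4| = 2); (3,6)–(7,2) (|3−7| = |6−2| = 4); (5,4)–(7,2) (|5−7| = |4−2| = 2).
Total attacking pairs: 6.

6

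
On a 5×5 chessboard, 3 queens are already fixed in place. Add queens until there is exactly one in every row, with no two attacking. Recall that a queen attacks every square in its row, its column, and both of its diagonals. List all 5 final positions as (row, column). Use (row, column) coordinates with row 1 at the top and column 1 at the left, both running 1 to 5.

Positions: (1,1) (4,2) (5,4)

Row 2: attacked by (1,1)→{1,2}; (4,2)→{2,4}; (5,4)→{1,4}. Safe: 3, 5. Place at column 3.
Row 3: attacked by (1,1)→{1,3}; (2,3)→{2,3,4}; (4,2)→{1,2,3}; (5,4)→{2,4}. Safe: 5. Place at column 5.
Columns [1, 3, 5, 2, 4], r−c [0, -1, -2, 2, 1], r+c [2, 5, 8, 6, 9] are all distinct, so no two queens attack.

(1,1) (2,3) (3,5) (4,2) (5,4)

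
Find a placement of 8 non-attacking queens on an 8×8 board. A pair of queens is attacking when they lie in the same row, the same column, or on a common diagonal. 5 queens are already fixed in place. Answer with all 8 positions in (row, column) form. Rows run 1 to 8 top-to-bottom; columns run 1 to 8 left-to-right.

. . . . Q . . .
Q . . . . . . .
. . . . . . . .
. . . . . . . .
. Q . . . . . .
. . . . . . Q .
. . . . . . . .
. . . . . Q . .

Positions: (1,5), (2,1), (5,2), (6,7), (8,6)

Row 3: attacked by (1,5)→{3,5,7}; (2,1)→{1,2}; (5,2)→{2,4}; (6,7)→{4,7}; (8,6)→{1,6}. Safe: 8. Place at column 8.
Row 4: attacked by (1,5)→{2,5,8}; (2,1)→{1,3}; (3,8)→{7,8}; (5,2)→{1,2,3}; (6,7)→{5,7}; (8,6)→{2,6}. Safe: 4. Place at column 4.
Row 7: attacked by (1,5)→{5}; (2,1)→{1,6}; (3,8)→{4,8}; (4,4)→{1,4,7}; (5,2)→{2,4}; (6,7)→{6,7,8}; (8,6)→{5,6,7}. Safe: 3. Place at column 3.
Columns [5, 1, 8, 4, 2, 7, 3, 6], r−c [-4, 1, -5, 0, 3, -1, 4, 2], r+c [6, 3, 11, 8, 7, 13, 10, 14] are all distinct, so no two queens attack.

(1,5) (2,1) (3,8) (4,4) (5,2) (6,7) (7,3) (8,6)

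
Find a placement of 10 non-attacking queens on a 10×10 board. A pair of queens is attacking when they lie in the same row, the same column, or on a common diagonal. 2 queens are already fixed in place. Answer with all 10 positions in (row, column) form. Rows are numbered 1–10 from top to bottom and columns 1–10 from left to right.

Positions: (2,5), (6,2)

(1,10) (2,5) (3,3) (4,1) (5,7) (6,2) (7,8) (8,6) (9,4) (10,9)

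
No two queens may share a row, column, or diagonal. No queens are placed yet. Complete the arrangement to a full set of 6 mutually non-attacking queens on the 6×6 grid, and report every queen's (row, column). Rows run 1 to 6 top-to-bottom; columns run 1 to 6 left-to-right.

Row 1: Safe: 1, 2, 3, 4, 5, 6. Place at column 3.
Row 2: attacked by (1,3)→{2,3,4}. Safe: 1, 5, 6. Place at column 6.
Row 3: attacked by (1,3)→{1,3,5}; (2,6)→{5,6}. Safe: 2, 4. Place at column 2.
Row 4: attacked by (1,3)→{3,6}; (2,6)→{4,6}; (3,2)→{1,2,3}. Safe: 5. Place at column 5.
Row 5: attacked by (1,3)→{3}; (2,6)→{3,6}; (3,2)→{2,4}; (4,5)→{4,5,6}. Safe: 1. Place at column 1.
Row 6: attacked by (1,3)→{3}; (2,6)→{2,6}; (3,2)→{2,5}; (4,5)→{3,5}; (5,1)→{1,2}. Safe: 4. Place at column 4.
Columns [3, 6, 2, 5, 1, 4], r−c [-2, -4, 1, -1, 4, 2], r+c [4, 8, 5, 9, 6, 10] are all distinct, so no two queens attack.

(1,3) (2,6) (3,2) (4,5) (5,1) (6,4)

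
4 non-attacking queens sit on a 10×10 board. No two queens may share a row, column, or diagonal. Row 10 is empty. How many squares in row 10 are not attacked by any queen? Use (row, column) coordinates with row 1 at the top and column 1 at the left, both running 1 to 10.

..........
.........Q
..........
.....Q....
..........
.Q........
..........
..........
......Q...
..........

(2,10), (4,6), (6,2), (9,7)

5

(2,10) attacks row 10 at column 10 and diagonals 2.
(4,6) attacks row 10 at column 6.
(6,2) attacks row 10 at column 2 and diagonals 6.
(9,7) attacks row 10 at column 7 and diagonals 6, 8.
Attacked columns: {2, 6, 7, 8, 10}. Safe: {1, 3, 4, 5, 9}.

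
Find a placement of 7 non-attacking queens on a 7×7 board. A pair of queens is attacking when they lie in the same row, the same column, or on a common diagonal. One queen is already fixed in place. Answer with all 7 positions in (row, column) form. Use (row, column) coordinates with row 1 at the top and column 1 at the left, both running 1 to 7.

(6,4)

(1,5) (2,2) (3,6) (4,3) (5,7) (6,4) (7,1)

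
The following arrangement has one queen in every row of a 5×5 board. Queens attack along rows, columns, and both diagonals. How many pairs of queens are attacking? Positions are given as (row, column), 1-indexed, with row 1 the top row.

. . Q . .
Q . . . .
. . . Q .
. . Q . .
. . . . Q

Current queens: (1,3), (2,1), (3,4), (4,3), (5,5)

3

Same column: (1,3)–(4,3) (column 3).
Same diagonal: (2,1)–(4,3) (|2−4| = |1−3| = 2); (3,4)–(4,3) (|3−4| = |4−3| = 1).
Total attacking pairs: 3.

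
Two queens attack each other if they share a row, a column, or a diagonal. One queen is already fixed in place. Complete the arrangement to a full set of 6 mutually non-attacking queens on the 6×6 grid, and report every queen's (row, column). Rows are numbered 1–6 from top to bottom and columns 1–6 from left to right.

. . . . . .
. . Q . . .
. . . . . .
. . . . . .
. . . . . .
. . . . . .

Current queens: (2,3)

(1,5) (2,3) (3,1) (4,6) (5,4) (6,2)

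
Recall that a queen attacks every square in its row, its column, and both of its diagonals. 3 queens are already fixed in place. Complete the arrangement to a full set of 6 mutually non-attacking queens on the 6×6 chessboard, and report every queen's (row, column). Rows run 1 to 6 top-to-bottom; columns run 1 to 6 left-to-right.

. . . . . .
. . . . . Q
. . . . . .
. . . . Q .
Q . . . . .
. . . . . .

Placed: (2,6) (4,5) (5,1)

Row 1: attacked by (2,6)→{5,6}; (4,5)→{2,5}; (5,1)→{1,5}. Safe: 3, 4. Place at column 3.
Row 3: attacked by (1,3)→{1,3,5}; (2,6)→{5,6}; (4,5)→{4,5,6}; (5,1)→{1,3}. Safe: 2. Place at column 2.
Row 6: attacked by (1,3)→{3}; (2,6)→{2,6}; (3,2)→{2,5}; (4,5)→{3,5}; (5,1)→{1,2}. Safe: 4. Place at column 4.
Columns [3, 6, 2, 5, 1, 4], r−c [-2, -4, 1, -1, 4, 2], r+c [4, 8, 5, 9, 6, 10] are all distinct, so no two queens attack.

(1,3) (2,6) (3,2) (4,5) (5,1) (6,4)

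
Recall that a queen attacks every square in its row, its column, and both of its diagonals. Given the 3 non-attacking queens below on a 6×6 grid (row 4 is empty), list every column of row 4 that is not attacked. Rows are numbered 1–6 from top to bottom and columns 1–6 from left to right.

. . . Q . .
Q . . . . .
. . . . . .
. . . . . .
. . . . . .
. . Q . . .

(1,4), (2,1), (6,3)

(1,4) attacks row 4 at column 4 and diagonals 1.
(2,1) attacks row 4 at column 1 and diagonals 3.
(6,3) attacks row 4 at column 3 and diagonals 1, 5.
Attacked columns: {1, 3, 4, 5}. Safe: {2, 6}.

columns 2, 6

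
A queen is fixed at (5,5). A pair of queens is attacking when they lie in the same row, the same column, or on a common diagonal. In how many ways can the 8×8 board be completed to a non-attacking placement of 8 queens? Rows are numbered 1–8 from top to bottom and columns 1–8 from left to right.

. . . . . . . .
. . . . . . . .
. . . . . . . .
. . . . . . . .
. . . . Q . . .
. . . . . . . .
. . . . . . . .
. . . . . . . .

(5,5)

Branch on row 1: col 2 → 0; col 3 → 3; col 4 → 1; col 6 → 3; col 7 → 1; col 8 → 0.
Sum: 0 + 3 + 1 + 3 + 1 + 0 = 8.

8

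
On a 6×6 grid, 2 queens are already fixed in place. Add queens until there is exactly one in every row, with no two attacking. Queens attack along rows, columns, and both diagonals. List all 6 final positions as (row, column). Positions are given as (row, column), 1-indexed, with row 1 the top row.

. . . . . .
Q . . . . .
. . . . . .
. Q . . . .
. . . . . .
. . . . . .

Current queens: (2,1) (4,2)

(1,4) (2,1) (3,5) (4,2) (5,6) (6,3)

Row 1: attacked by (2,1)→{1,2}; (4,2)→{2,5}. Safe: 3, 4, 6. Place at column 4.
Row 3: attacked by (1,4)→{2,4,6}; (2,1)→{1,2}; (4,2)→{1,2,3}. Safe: 5. Place at column 5.
Row 5: attacked by (1,4)→{4}; (2,1)→{1,4}; (3,5)→{3,5}; (4,2)→{1,2,3}. Safe: 6. Place at column 6.
Row 6: attacked by (1,4)→{4}; (2,1)→{1,5}; (3,5)→{2,5}; (4,2)→{2,4}; (5,6)→{5,6}. Safe: 3. Place at column 3.
Columns [4, 1, 5, 2, 6, 3], r−c [-3, 1, -2, 2, -1, 3], r+c [5, 3, 8, 6, 11, 9] are all distinct, so no two queens attack.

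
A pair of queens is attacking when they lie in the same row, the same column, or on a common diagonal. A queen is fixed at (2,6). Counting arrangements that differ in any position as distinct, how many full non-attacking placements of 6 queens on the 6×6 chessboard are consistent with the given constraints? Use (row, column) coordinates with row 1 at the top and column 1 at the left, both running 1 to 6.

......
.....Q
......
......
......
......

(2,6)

Branch on row 1: col 1 → 0; col 2 → 0; col 3 → 1; col 4 → 0.
Sum: 0 + 0 + 1 + 0 = 1.

1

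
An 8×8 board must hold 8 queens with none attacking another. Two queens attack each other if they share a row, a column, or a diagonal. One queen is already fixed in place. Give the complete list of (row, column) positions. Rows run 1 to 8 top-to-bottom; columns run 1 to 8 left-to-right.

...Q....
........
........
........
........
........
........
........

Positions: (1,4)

Row 2: attacked by (1,4)→{3,4,5}. Safe: 1, 2, 6, 7, 8. Place at column 8.
Row 3: attacked by (1,4)→{2,4,6}; (2,8)→{7,8}. Safe: 1, 3, 5. Place at column 5.
Row 4: attacked by (1,4)→{1,4,7}; (2,8)→{6,8}; (3,5)→{4,5,6}. Safe: 2, 3. Place at column 3.
Row 5: attacked by (1,4)→{4,8}; (2,8)→{5,8}; (3,5)→{3,5,7}; (4,3)→{2,3,4}. Safe: 1, 6. Place at column 1.
Row 6: attacked by (1,4)→{4}; (2,8)→{4,8}; (3,5)→{2,5,8}; (4,3)→{1,3,5}; (5,1)→{1,2}. Safe: 6, 7. Place at column 7.
Row 7: attacked by (1,4)→{4}; (2,8)→{3,8}; (3,5)→{1,5}; (4,3)→{3,6}; (5,1)→{1,3}; (6,7)→{6,7,8}. Safe: 2. Place at column 2.
Row 8: attacked by (1,4)→{4}; (2,8)→{2,8}; (3,5)→{5}; (4,3)→{3,7}; (5,1)→{1,4}; (6,7)→{5,7}; (7,2)→{1,2,3}. Safe: 6. Place at column 6.
Columns [4, 8, 5, 3, 1, 7, 2, 6], r−c [-3, -6, -2, 1, 4, -1, 5, 2], r+c [5, 10, 8, 7, 6, 13, 9, 14] are all distinct, so no two queens attack.

(1,4) (2,8) (3,5) (4,3) (5,1) (6,7) (7,2) (8,6)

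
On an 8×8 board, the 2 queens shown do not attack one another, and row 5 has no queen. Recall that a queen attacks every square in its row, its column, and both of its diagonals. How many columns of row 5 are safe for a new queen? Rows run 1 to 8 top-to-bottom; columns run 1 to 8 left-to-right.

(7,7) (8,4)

4

(7,7) attacks row 5 at column 7 and diagonals 5.
(8,4) attacks row 5 at column 4 and diagonals 1, 7.
Attacked columns: {1, 4, 5, 7}. Safe: {2, 3, 6, 8}.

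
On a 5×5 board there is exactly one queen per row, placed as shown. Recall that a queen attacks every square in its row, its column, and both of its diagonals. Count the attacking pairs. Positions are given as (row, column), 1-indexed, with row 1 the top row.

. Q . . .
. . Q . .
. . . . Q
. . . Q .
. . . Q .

3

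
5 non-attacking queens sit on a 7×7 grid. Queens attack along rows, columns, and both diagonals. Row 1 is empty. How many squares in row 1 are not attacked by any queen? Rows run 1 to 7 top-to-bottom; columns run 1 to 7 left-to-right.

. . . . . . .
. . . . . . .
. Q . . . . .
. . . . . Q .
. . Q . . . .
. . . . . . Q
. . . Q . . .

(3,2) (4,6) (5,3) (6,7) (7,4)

2

(3,2) attacks row 1 at column 2 and diagonals 4.
(4,6) attacks row 1 at column 6 and diagonals 3.
(5,3) attacks row 1 at column 3 and diagonals 7.
(6,7) attacks row 1 at column 7 and diagonals 2.
(7,4) attacks row 1 at column 4.
Attacked columns: {2, 3, 4, 6, 7}. Safe: {1, 5}.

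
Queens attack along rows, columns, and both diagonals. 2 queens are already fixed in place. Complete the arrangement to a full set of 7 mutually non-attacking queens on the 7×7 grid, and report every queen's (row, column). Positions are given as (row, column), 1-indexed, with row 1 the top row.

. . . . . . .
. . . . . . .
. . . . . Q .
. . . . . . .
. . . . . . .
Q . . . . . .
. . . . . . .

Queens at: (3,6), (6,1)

(1,7) (2,3) (3,6) (4,2) (5,5) (6,1) (7,4)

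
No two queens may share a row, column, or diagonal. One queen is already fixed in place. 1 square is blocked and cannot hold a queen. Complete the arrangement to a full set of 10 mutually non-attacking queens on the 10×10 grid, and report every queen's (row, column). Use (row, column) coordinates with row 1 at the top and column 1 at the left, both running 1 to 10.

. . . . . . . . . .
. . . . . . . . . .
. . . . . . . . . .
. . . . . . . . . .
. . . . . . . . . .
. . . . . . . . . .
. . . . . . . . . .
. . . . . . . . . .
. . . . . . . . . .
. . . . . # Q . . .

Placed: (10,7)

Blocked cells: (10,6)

Row 1: attacked by (10,7)→{7}. Safe: 1, 2, 3, 4, 5, 6, 8, 9, 10. Place at column 2.
Row 2: attacked by (1,2)→{1,2,3}; (10,7)→{7}. Safe: 4, 5, 6, 8, 9, 10. Place at column 10.
Row 3: attacked by (1,2)→{2,4}; (2,10)→{9,10}; (10,7)→{7}. Safe: 1, 3, 5, 6, 8. Place at column 8.
Row 4: attacked by (1,2)→{2,5}; (2,10)→{8,10}; (3,8)→{7,8,9}; (10,7)→{1,7}. Safe: 3, 4, 6. Place at column 3.
Row 5: attacked by (1,2)→{2,6}; (2,10)→{7,10}; (3,8)→{6,8,10}; (4,3)→{2,3,4}; (10,7)→{2,7}. Safe: 1, 5, 9. Place at column 5.
Row 6: attacked by (1,2)→{2,7}; (2,10)→{6,10}; (3,8)→{5,8}; (4,3)→{1,3,5}; (5,5)→{4,5,6}; (10,7)→{3,7}. Safe: 9. Place at column 9.
Row 7: attacked by (1,2)→{2,8}; (2,10)→{5,10}; (3,8)→{4,8}; (4,3)→{3,6}; (5,5)→{3,5,7}; (6,9)→{8,9,10}; (10,7)→{4,7,10}. Safe: 1. Place at column 1.
Row 8: attacked by (1,2)→{2,9}; (2,10)→{4,10}; (3,8)→{3,8}; (4,3)→{3,7}; (5,5)→{2,5,8}; (6,9)→{7,9}; (7,1)→{1,2}; (10,7)→{5,7,9}. Safe: 6. Place at column 6.
Row 9: attacked by (1,2)→{2,10}; (2,10)→{3,10}; (3,8)→{2,8}; (4,3)→{3,8}; (5,5)→{1,5,9}; (6,9)→{6,9}; (7,1)→{1,3}; (8,6)→{5,6,7}; (10,7)→{6,7,8}. Safe: 4. Place at column 4.
Columns [2, 10, 8, 3, 5, 9, 1, 6, 4, 7], r−c [-1, -8, -5, 1, 0, -3, 6, 2, 5, 3], r+c [3, 12, 11, 7, 10, 15, 8, 14, 13, 17] are all distinct, so no two queens attack.

(1,2) (2,10) (3,8) (4,3) (5,5) (6,9) (7,1) (8,6) (9,4) (10,7)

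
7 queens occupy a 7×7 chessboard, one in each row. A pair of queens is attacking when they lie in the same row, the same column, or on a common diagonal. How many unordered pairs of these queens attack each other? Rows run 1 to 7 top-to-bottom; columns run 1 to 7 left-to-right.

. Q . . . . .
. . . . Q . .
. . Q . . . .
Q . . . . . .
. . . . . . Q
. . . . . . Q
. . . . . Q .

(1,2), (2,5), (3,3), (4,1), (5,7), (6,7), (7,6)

3

Same column: (5,7)–(6,7) (column 7).
Same diagonal: (1,2)–(6,7) (|1−6| = |2−7| = 5); (6,7)–(7,6) (|6−7| = |7−6| = 1).
Total attacking pairs: 3.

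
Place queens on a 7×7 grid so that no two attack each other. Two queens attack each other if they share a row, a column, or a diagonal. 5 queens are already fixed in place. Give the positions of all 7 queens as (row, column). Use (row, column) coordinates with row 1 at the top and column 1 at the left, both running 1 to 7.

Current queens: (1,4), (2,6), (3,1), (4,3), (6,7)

(1,4) (2,6) (3,1) (4,3) (5,5) (6,7) (7,2)

Row 5: attacked by (1,4)→{4}; (2,6)→{3,6}; (3,1)→{1,3}; (4,3)→{2,3,4}; (6,7)→{6,7}. Safe: 5. Place at column 5.
Row 7: attacked by (1,4)→{4}; (2,6)→{1,6}; (3,1)→{1,5}; (4,3)→{3,6}; (5,5)→{3,5,7}; (6,7)→{6,7}. Safe: 2. Place at column 2.
Columns [4, 6, 1, 3, 5, 7, 2], r−c [-3, -4, 2, 1, 0, -1, 5], r+c [5, 8, 4, 7, 10, 13, 9] are all distinct, so no two queens attack.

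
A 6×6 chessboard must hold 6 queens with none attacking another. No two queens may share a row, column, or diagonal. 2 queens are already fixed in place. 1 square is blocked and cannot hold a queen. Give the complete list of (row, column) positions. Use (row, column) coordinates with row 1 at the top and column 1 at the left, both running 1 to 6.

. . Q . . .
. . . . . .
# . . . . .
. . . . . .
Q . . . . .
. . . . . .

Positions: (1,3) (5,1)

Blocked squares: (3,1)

(1,3) (2,6) (3,2) (4,5) (5,1) (6,4)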